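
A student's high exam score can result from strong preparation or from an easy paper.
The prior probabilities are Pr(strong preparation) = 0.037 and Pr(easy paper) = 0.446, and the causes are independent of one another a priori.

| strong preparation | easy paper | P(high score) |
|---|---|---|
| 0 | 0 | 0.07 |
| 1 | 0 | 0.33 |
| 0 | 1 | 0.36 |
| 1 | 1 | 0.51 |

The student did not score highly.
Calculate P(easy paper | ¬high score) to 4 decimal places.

P(easy paper | ¬high score) ≈ 0.3569

Sum P(¬high score|·) weighted by the priors over the 4 (strong preparation, easy paper) configurations:
  P(¬high score) = 0.93×0.963×0.554 + 0.64×0.963×0.446 + 0.67×0.037×0.554 + 0.49×0.037×0.446
        = 0.496157 + 0.274879 + 0.013734 + 0.008086 = 0.792856
The terms with easy paper present sum to 0.282965, so
  P(easy paper | ¬high score) = 0.282965 / 0.792856 ≈ 0.3569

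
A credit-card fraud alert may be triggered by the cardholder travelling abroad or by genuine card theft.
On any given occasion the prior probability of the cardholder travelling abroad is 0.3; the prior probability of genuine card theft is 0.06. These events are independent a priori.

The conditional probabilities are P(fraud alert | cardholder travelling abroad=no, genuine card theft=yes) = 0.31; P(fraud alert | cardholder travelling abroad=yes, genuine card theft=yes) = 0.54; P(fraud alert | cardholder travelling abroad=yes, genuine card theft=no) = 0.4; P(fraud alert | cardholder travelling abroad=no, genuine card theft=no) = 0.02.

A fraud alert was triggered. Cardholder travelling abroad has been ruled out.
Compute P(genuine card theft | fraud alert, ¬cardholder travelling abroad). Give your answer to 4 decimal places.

P(genuine card theft | fraud alert, ¬cardholder travelling abroad) ≈ 0.4973

P(fraud alert | ¬cardholder travelling abroad) = 0.02×0.94 + 0.31×0.06 = 0.018800 + 0.018600 = 0.037400
Restricting to configurations with genuine card theft present: 0.31×0.06 = 0.018600.
So P(genuine card theft | fraud alert, ¬cardholder travelling abroad) = 0.018600/0.037400 ≈ 0.4973.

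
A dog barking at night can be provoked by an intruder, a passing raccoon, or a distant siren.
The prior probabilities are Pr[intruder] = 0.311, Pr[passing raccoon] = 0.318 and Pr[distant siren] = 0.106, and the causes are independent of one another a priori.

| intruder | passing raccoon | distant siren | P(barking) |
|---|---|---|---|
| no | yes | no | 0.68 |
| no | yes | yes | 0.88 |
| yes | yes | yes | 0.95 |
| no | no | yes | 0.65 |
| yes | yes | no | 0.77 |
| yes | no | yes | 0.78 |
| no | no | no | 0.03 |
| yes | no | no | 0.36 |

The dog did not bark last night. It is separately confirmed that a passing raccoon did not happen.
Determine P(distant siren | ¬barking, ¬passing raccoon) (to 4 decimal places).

P(distant siren | ¬barking, ¬passing raccoon) ≈ 0.0406

Enumerate the 4 (intruder, distant siren) configurations and weight by the priors:
  P(¬barking | ¬passing raccoon) = 0.97·0.689·0.894 + 0.35·0.689·0.106 + 0.64·0.311·0.894 + 0.22·0.311·0.106
        = 0.597487 + 0.025562 + 0.177942 + 0.007253 = 0.808244
Keeping only the distant siren-present terms gives 0.032815, so
  P(distant siren | ¬barking, ¬passing raccoon) = 0.032815 / 0.808244 ≈ 0.0406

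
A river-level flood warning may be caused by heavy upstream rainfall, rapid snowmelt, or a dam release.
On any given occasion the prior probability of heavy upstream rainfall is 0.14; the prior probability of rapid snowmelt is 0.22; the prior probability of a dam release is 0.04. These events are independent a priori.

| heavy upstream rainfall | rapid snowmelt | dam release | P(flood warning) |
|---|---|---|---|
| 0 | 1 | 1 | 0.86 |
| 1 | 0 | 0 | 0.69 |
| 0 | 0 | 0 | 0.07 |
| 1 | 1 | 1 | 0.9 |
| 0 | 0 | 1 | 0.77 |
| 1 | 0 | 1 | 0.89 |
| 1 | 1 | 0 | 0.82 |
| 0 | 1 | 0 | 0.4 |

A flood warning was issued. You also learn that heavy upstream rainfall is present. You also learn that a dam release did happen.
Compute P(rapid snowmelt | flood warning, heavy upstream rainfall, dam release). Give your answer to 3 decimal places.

P(flood warning | heavy upstream rainfall, dam release) = 0.89·0.78 + 0.9·0.22 = 0.694200 + 0.198000 = 0.892200
Of this, 0.198000 comes from 0.9·0.22 (the rapid snowmelt=true cases).
P(rapid snowmelt | flood warning, heavy upstream rainfall, dam release) = 0.198000 / 0.892200 ≈ 0.222

P(rapid snowmelt | flood warning, heavy upstream rainfall, dam release) ≈ 0.222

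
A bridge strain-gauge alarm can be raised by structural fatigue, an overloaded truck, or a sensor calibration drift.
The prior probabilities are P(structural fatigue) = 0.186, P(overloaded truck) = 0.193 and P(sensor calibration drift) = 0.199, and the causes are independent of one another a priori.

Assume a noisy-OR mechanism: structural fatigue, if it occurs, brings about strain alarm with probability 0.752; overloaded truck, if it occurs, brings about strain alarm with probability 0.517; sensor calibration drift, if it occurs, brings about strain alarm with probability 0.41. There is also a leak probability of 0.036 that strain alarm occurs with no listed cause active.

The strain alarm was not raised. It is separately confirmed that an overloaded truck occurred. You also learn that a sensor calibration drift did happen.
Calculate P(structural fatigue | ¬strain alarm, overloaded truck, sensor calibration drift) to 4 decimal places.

P(structural fatigue | ¬strain alarm, overloaded truck, sensor calibration drift) ≈ 0.0536

Under noisy-OR, P(strain alarm | causes) = 1 − (1−0.036)·∏(1−qᵢ) over the active causes.
P(¬strain alarm | overloaded truck, sensor calibration drift) = 0.274711·0.814 + 0.068128·0.186 = 0.223615 + 0.012672 = 0.236287
The structural fatigue-present share is 0.068128·0.186 = 0.012672.
P(structural fatigue | ¬strain alarm, overloaded truck, sensor calibration drift) = 0.012672 / 0.236287 ≈ 0.0536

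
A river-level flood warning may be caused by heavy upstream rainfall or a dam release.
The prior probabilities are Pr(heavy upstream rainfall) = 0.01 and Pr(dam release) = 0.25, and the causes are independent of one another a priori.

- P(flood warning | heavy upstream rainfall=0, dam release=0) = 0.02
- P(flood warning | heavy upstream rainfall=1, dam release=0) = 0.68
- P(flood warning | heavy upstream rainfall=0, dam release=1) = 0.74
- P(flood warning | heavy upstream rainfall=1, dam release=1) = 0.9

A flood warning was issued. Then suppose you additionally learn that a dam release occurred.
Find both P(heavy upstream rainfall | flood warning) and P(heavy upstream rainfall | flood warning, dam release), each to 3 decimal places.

Numerator (weight on configurations with heavy upstream rainfall): 0.005100 + 0.002250 = 0.007350
Normalizer over all consistent configurations: 0.02×0.99×0.75 + 0.74×0.99×0.25 + 0.68×0.01×0.75 + 0.9×0.01×0.25 = 0.205350
P(heavy upstream rainfall | flood warning) = 0.007350/0.205350 ≈ 0.036

Now also conditioning on dam release=true:
Sum P(flood warning|·) weighted by the priors over both values of heavy upstream rainfall:
  P(flood warning | dam release) = 0.74·0.99 + 0.9·0.01
        = 0.732600 + 0.009000 = 0.741600
Keeping only the heavy upstream rainfall-present terms gives 0.009000, so
  P(heavy upstream rainfall | flood warning, dam release) = 0.009000 / 0.741600 ≈ 0.012

P(heavy upstream rainfall | flood warning) ≈ 0.036; P(heavy upstream rainfall | flood warning, dam release) ≈ 0.012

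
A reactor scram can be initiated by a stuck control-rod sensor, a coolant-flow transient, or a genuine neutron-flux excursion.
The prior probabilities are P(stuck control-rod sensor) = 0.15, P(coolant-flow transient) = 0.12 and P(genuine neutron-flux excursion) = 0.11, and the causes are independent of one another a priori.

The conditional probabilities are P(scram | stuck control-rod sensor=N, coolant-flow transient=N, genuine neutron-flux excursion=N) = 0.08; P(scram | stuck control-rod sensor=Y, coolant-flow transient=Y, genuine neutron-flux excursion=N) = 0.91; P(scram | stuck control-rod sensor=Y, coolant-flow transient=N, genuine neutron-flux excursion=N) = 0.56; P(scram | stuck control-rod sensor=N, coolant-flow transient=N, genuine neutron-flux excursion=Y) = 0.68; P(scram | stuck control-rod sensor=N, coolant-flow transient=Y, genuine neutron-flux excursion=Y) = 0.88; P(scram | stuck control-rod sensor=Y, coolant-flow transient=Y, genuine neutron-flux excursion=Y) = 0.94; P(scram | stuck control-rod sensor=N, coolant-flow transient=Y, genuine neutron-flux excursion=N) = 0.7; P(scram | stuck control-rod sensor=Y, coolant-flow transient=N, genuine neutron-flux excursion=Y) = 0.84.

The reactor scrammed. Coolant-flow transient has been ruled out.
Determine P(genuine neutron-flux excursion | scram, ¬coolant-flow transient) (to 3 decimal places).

P(genuine neutron-flux excursion | scram, ¬coolant-flow transient) ≈ 0.364

Numerator (weight on configurations with genuine neutron-flux excursion): 0.063580 + 0.013860 = 0.077440
The normalizing constant is 0.08·0.85·0.89 + 0.68·0.85·0.11 + 0.56·0.15·0.89 + 0.84·0.15·0.11 = 0.212720
Posterior = 0.077440 / 0.212720 ≈ 0.364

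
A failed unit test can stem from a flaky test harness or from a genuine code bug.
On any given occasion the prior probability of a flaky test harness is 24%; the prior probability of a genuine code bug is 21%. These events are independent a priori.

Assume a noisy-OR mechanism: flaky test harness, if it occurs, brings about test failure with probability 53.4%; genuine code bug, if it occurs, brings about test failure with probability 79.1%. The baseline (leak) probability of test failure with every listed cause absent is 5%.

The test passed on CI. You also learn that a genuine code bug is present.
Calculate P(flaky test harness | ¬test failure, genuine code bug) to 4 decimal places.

Under noisy-OR, P(test failure | causes) = 1 − (1−0.05)·∏(1−qᵢ) over the active causes.
P(¬test failure | genuine code bug) = 0.19855×0.76 + 0.092524×0.24 = 0.150898 + 0.022206 = 0.173104
Restricting to configurations with flaky test harness present: 0.092524×0.24 = 0.022206.
P(flaky test harness | ¬test failure, genuine code bug) = 0.022206 / 0.173104 ≈ 0.1283

P(flaky test harness | ¬test failure, genuine code bug) ≈ 0.1283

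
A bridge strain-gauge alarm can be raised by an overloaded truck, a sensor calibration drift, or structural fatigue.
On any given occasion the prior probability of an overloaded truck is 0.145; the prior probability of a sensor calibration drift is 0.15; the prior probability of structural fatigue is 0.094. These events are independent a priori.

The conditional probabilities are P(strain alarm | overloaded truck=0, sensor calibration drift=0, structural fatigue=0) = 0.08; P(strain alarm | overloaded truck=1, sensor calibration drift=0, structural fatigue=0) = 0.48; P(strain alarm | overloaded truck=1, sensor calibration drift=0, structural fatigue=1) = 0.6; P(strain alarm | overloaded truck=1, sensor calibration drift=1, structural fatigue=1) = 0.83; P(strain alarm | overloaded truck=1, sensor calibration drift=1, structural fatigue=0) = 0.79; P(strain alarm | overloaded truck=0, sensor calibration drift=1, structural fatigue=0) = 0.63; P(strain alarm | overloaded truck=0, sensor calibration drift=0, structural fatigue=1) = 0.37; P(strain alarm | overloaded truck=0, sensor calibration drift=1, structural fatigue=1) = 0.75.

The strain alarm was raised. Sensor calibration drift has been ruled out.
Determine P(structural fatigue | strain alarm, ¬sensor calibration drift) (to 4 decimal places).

P(structural fatigue | strain alarm, ¬sensor calibration drift) ≈ 0.2327

For the numerator, keep only structural fatigue=true terms: 0.029737 + 0.008178 = 0.037915
Normalizer over all consistent configurations: 0.08×0.855×0.906 + 0.37×0.855×0.094 + 0.48×0.145×0.906 + 0.6×0.145×0.094 = 0.162943
Posterior = 0.037915 / 0.162943 ≈ 0.2327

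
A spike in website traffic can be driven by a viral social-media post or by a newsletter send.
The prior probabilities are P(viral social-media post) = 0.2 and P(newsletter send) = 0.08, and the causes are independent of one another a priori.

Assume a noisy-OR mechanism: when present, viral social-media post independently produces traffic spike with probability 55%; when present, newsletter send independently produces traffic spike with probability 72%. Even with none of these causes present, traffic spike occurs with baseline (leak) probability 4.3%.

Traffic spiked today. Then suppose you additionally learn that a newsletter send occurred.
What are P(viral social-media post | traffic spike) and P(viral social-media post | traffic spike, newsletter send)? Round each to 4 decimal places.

P(viral social-media post | traffic spike) ≈ 0.6022; P(viral social-media post | traffic spike, newsletter send) ≈ 0.2310

Under noisy-OR, P(traffic spike | causes) = 1 − (1−0.043)·∏(1−qᵢ) over the active causes.
P(traffic spike) = 0.043·0.8·0.92 + 0.73204·0.8·0.08 + 0.56935·0.2·0.92 + 0.879418·0.2·0.08 = 0.031648 + 0.046851 + 0.104760 + 0.014071 = 0.197330
Of this, 0.118831 comes from 0.104760 + 0.014071 (the viral social-media post=true cases).
So P(viral social-media post | traffic spike) = 0.118831/0.197330 ≈ 0.6022.

Now condition on the additional information:
Enumerate both values of viral social-media post and weight by the priors:
  P(traffic spike | newsletter send) = 0.73204×0.8 + 0.879418×0.2
        = 0.585632 + 0.175884 = 0.761516
Keeping only the viral social-media post-present terms gives 0.175884, so
  P(viral social-media post | traffic spike, newsletter send) = 0.175884 / 0.761516 ≈ 0.2310
— newsletter send explains away the evidence for viral social-media post.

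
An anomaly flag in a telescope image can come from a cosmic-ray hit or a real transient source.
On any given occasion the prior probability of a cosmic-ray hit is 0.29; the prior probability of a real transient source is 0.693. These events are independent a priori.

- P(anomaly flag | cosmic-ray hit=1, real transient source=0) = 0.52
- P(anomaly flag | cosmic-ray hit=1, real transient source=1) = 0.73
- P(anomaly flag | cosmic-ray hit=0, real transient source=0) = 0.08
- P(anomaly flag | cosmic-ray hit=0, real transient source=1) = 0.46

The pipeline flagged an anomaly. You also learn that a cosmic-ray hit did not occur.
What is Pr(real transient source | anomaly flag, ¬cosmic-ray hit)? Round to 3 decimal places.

Pr(real transient source | anomaly flag, ¬cosmic-ray hit) ≈ 0.928

For the numerator, keep only real transient source=true terms: 0.46·0.693 = 0.318780
The normalizing constant is 0.08·0.307 + 0.46·0.693 = 0.343340
P(real transient source | anomaly flag, ¬cosmic-ray hit) = 0.318780/0.343340 ≈ 0.928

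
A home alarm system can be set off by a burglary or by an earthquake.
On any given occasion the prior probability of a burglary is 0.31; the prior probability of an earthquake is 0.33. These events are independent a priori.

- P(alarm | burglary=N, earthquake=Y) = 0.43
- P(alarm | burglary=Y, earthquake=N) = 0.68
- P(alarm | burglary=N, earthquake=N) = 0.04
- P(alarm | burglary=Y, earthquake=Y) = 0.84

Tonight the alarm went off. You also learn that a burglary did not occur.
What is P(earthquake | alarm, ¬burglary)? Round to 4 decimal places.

By total probability over both values of earthquake:
  P(alarm | ¬burglary) = 0.04·0.67 + 0.43·0.33
        = 0.026800 + 0.141900 = 0.168700
Keeping only the earthquake-present terms gives 0.141900, so
  P(earthquake | alarm, ¬burglary) = 0.141900 / 0.168700 ≈ 0.8411

P(earthquake | alarm, ¬burglary) ≈ 0.8411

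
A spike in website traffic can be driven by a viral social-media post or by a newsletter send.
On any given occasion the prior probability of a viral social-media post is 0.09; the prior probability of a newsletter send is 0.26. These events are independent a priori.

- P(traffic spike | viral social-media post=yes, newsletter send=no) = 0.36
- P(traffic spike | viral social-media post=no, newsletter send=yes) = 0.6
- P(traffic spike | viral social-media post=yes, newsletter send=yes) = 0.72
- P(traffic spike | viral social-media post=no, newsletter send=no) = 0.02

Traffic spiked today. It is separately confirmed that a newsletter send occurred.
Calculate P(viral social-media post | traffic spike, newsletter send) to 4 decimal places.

Sum P(traffic spike|·) weighted by the priors over both values of viral social-media post:
  P(traffic spike | newsletter send) = 0.6*0.91 + 0.72*0.09
        = 0.546000 + 0.064800 = 0.610800
The terms with viral social-media post present sum to 0.064800, so
  P(viral social-media post | traffic spike, newsletter send) = 0.064800 / 0.610800 ≈ 0.1061

P(viral social-media post | traffic spike, newsletter send) ≈ 0.1061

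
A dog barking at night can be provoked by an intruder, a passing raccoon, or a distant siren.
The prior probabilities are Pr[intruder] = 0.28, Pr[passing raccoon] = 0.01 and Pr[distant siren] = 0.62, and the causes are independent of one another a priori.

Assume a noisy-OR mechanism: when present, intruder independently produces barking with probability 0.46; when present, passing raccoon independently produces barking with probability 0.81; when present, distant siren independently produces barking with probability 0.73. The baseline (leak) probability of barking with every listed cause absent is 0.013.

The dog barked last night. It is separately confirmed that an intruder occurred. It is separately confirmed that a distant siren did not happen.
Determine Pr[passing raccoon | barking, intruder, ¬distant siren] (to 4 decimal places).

Pr[passing raccoon | barking, intruder, ¬distant siren] ≈ 0.0191

Under noisy-OR, P(barking | causes) = 1 − (1−0.013)·∏(1−qᵢ) over the active causes.
Weight on passing raccoon=true, given the evidence: 0.898734·0.01 = 0.008987
The normalizing constant is 0.46702·0.99 + 0.898734·0.01 = 0.471337
P(passing raccoon | barking, intruder, ¬distant siren) = 0.008987/0.471337 ≈ 0.0191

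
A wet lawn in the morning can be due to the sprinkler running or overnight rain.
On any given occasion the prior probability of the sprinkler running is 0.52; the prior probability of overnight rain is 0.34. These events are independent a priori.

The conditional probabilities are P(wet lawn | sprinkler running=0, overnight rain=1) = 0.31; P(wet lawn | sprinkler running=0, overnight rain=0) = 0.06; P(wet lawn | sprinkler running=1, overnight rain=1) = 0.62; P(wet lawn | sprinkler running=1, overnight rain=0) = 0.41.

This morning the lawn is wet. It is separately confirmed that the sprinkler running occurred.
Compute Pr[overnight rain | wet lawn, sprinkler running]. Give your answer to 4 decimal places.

Pr[overnight rain | wet lawn, sprinkler running] ≈ 0.4379

For the numerator, keep only overnight rain=true terms: 0.62*0.34 = 0.210800
Denominator P(wet lawn | sprinkler running): 0.41*0.66 + 0.62*0.34 = 0.481400
P(overnight rain | wet lawn, sprinkler running) = 0.210800/0.481400 ≈ 0.4379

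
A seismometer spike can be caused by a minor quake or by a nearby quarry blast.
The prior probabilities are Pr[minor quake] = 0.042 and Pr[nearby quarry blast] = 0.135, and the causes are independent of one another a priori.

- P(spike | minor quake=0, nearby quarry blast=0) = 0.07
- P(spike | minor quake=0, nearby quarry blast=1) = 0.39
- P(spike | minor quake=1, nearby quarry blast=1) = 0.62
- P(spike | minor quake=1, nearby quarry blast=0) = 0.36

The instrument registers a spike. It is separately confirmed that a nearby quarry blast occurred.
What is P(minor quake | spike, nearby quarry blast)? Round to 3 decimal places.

Numerator (weight on configurations with minor quake): 0.62×0.042 = 0.026040
Denominator P(spike | nearby quarry blast): 0.39×0.958 + 0.62×0.042 = 0.399660
P(minor quake | spike, nearby quarry blast) = 0.026040/0.399660 ≈ 0.065

P(minor quake | spike, nearby quarry blast) ≈ 0.065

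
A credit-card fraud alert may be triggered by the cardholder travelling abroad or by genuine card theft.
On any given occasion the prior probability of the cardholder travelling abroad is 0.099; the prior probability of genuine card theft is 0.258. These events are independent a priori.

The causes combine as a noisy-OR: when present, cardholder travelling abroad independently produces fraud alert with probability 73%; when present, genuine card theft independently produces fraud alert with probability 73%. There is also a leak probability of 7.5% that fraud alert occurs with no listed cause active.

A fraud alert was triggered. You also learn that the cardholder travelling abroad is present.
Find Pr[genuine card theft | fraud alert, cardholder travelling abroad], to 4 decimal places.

Pr[genuine card theft | fraud alert, cardholder travelling abroad] ≈ 0.3018

Under noisy-OR, P(fraud alert | causes) = 1 − (1−0.075)·∏(1−qᵢ) over the active causes.
Weight on genuine card theft=true, given the evidence: 0.932567*0.258 = 0.240602
The normalizing constant is 0.75025*0.742 + 0.932567*0.258 = 0.797287
P(genuine card theft | fraud alert, cardholder travelling abroad) = 0.240602/0.797287 ≈ 0.3018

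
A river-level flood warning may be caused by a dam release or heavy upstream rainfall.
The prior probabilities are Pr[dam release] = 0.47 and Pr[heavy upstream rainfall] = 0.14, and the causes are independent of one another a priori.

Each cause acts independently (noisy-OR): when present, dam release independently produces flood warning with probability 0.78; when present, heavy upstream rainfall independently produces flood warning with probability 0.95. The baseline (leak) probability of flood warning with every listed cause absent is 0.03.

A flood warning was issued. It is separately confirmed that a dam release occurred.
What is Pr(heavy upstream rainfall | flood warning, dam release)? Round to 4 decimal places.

Under noisy-OR, P(flood warning | causes) = 1 − (1−0.03)·∏(1−qᵢ) over the active causes.
Sum P(flood warning|·) weighted by the priors over both values of heavy upstream rainfall:
  P(flood warning | dam release) = 0.7866·0.86 + 0.98933·0.14
        = 0.676476 + 0.138506 = 0.814982
Configurations with heavy upstream rainfall contribute 0.138506, so
  P(heavy upstream rainfall | flood warning, dam release) = 0.138506 / 0.814982 ≈ 0.1699

Pr(heavy upstream rainfall | flood warning, dam release) ≈ 0.1699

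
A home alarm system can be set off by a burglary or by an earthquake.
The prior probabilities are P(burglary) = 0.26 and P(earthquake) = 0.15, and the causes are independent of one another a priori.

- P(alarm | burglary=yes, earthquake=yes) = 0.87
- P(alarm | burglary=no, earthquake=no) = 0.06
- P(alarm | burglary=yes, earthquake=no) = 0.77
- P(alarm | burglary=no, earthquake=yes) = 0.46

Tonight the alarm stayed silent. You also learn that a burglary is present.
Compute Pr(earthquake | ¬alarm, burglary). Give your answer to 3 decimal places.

Sum P(¬alarm|·) weighted by the priors over both values of earthquake:
  P(¬alarm | burglary) = 0.23·0.85 + 0.13·0.15
        = 0.195500 + 0.019500 = 0.215000
Configurations with earthquake contribute 0.019500, so
  P(earthquake | ¬alarm, burglary) = 0.019500 / 0.215000 ≈ 0.091

Pr(earthquake | ¬alarm, burglary) ≈ 0.091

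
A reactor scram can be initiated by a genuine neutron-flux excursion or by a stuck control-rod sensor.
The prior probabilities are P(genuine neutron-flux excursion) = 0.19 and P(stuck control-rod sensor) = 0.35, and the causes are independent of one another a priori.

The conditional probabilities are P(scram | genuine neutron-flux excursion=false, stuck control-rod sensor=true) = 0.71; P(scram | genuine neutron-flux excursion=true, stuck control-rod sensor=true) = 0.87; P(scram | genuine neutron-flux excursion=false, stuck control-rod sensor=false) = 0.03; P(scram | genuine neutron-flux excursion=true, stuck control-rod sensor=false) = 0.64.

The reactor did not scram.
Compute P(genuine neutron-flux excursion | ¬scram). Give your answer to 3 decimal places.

P(genuine neutron-flux excursion | ¬scram) ≈ 0.082

P(¬scram) = 0.97·0.81·0.65 + 0.29·0.81·0.35 + 0.36·0.19·0.65 + 0.13·0.19·0.35 = 0.510705 + 0.082215 + 0.044460 + 0.008645 = 0.646025
Restricting to configurations with genuine neutron-flux excursion present: 0.044460 + 0.008645 = 0.053105.
Hence the posterior is 0.053105/0.646025 ≈ 0.082.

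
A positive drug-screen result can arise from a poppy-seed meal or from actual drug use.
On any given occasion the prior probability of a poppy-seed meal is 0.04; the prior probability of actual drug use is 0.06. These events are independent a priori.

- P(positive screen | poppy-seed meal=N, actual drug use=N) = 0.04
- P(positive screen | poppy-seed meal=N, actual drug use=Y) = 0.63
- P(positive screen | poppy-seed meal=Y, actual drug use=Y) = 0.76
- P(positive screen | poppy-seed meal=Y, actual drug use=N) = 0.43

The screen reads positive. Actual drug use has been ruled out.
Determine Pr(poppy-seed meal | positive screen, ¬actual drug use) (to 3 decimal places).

Pr(poppy-seed meal | positive screen, ¬actual drug use) ≈ 0.309

Sum P(positive screen|·) weighted by the priors over both values of poppy-seed meal:
  P(positive screen | ¬actual drug use) = 0.04·0.96 + 0.43·0.04
        = 0.038400 + 0.017200 = 0.055600
The terms with poppy-seed meal present sum to 0.017200, so
  P(poppy-seed meal | positive screen, ¬actual drug use) = 0.017200 / 0.055600 ≈ 0.309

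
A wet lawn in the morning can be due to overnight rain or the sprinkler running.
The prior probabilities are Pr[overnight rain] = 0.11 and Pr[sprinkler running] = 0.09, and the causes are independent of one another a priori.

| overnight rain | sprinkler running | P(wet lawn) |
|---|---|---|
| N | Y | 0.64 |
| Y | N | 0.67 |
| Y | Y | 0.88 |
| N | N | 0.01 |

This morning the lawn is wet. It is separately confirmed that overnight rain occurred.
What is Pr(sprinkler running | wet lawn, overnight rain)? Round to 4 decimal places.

P(wet lawn | overnight rain) = 0.67·0.91 + 0.88·0.09 = 0.609700 + 0.079200 = 0.688900
The sprinkler running-present share is 0.88·0.09 = 0.079200.
So P(sprinkler running | wet lawn, overnight rain) = 0.079200/0.688900 ≈ 0.1150.

Pr(sprinkler running | wet lawn, overnight rain) ≈ 0.1150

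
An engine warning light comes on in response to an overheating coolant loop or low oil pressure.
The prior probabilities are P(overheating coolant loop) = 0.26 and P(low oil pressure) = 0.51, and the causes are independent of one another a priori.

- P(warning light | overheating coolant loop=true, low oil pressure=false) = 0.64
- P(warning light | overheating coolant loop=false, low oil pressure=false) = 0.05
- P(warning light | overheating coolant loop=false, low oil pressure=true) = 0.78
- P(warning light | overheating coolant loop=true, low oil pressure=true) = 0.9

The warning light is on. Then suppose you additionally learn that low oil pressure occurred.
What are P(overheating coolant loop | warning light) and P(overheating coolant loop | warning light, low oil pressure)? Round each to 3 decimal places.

P(warning light) = 0.05×0.74×0.49 + 0.78×0.74×0.51 + 0.64×0.26×0.49 + 0.9×0.26×0.51 = 0.018130 + 0.294372 + 0.081536 + 0.119340 = 0.513378
Restricting to configurations with overheating coolant loop present: 0.081536 + 0.119340 = 0.200876.
Hence the posterior is 0.200876/0.513378 ≈ 0.391.

Now also conditioning on low oil pressure=true:
For the numerator, keep only overheating coolant loop=true terms: 0.9·0.26 = 0.234000
Denominator P(warning light | low oil pressure): 0.78·0.74 + 0.9·0.26 = 0.811200
P(overheating coolant loop | warning light, low oil pressure) = 0.234000/0.811200 ≈ 0.288
— low oil pressure explains away the evidence for overheating coolant loop.

P(overheating coolant loop | warning light) ≈ 0.391; P(overheating coolant loop | warning light, low oil pressure) ≈ 0.288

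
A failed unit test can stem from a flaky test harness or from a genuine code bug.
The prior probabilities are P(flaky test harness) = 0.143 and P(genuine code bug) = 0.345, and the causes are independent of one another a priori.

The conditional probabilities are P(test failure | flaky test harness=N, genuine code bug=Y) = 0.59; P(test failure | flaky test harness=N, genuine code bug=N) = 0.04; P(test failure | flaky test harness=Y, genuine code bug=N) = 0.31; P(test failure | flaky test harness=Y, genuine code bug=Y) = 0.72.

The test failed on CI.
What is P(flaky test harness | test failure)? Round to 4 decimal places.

P(flaky test harness | test failure) ≈ 0.2469

Sum P(test failure|·) weighted by the priors over the 4 (flaky test harness, genuine code bug) configurations:
  P(test failure) = 0.04·0.857·0.655 + 0.59·0.857·0.345 + 0.31·0.143·0.655 + 0.72·0.143·0.345
        = 0.022453 + 0.174442 + 0.029036 + 0.035521 = 0.261452
The terms with flaky test harness present sum to 0.064557, so
  P(flaky test harness | test failure) = 0.064557 / 0.261452 ≈ 0.2469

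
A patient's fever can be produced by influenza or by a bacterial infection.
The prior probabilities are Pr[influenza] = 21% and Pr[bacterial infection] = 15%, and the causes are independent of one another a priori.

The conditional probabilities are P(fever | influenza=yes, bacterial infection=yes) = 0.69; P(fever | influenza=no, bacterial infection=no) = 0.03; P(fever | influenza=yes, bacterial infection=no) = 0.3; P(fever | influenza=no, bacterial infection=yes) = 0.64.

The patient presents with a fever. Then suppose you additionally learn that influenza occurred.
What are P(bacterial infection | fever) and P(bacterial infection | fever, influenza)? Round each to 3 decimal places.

P(bacterial infection | fever) ≈ 0.570; P(bacterial infection | fever, influenza) ≈ 0.289

Sum P(fever|·) weighted by the priors over the 4 (influenza, bacterial infection) configurations:
  P(fever) = 0.03·0.79·0.85 + 0.64·0.79·0.15 + 0.3·0.21·0.85 + 0.69·0.21·0.15
        = 0.020145 + 0.075840 + 0.053550 + 0.021735 = 0.171270
Configurations with bacterial infection contribute 0.097575, so
  P(bacterial infection | fever) = 0.097575 / 0.171270 ≈ 0.570

Now also conditioning on influenza=true:
P(fever | influenza) = 0.3×0.85 + 0.69×0.15 = 0.255000 + 0.103500 = 0.358500
Of this, 0.103500 comes from 0.69×0.15 (the bacterial infection=true cases).
P(bacterial infection | fever, influenza) = 0.103500 / 0.358500 ≈ 0.289
The drop from 0.570 to 0.289 is the explaining-away (discounting) effect.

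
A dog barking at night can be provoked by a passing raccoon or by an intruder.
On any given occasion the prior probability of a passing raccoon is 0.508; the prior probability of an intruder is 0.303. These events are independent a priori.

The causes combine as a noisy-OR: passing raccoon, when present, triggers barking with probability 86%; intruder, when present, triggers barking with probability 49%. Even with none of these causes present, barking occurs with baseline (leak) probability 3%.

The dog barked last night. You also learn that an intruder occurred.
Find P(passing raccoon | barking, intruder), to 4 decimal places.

P(passing raccoon | barking, intruder) ≈ 0.6554

Under noisy-OR, P(barking | causes) = 1 − (1−0.03)·∏(1−qᵢ) over the active causes.
Numerator (weight on configurations with passing raccoon): 0.930742*0.508 = 0.472817
The normalizing constant is 0.5053*0.492 + 0.930742*0.508 = 0.721425
Posterior = 0.472817 / 0.721425 ≈ 0.6554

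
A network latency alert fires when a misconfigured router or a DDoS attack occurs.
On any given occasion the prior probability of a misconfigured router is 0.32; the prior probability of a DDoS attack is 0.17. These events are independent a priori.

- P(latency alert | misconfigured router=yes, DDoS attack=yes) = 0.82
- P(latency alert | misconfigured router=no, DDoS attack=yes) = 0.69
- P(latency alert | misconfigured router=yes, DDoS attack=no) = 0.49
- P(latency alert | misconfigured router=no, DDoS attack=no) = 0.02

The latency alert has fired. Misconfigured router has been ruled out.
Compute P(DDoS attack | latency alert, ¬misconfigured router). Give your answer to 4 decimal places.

Sum P(latency alert|·) weighted by the priors over both values of DDoS attack:
  P(latency alert | ¬misconfigured router) = 0.02×0.83 + 0.69×0.17
        = 0.016600 + 0.117300 = 0.133900
The terms with DDoS attack present sum to 0.117300, so
  P(DDoS attack | latency alert, ¬misconfigured router) = 0.117300 / 0.133900 ≈ 0.8760

P(DDoS attack | latency alert, ¬misconfigured router) ≈ 0.8760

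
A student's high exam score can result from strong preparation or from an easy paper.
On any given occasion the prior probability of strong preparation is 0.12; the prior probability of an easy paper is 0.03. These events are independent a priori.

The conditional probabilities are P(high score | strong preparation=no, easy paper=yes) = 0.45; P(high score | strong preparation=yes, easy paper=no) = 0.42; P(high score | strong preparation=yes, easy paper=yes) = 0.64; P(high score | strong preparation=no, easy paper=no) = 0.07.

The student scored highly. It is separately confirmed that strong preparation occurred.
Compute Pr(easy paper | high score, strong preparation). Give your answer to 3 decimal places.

P(high score | strong preparation) = 0.42·0.97 + 0.64·0.03 = 0.407400 + 0.019200 = 0.426600
The easy paper-present share is 0.64·0.03 = 0.019200.
P(easy paper | high score, strong preparation) = 0.019200 / 0.426600 ≈ 0.045

Pr(easy paper | high score, strong preparation) ≈ 0.045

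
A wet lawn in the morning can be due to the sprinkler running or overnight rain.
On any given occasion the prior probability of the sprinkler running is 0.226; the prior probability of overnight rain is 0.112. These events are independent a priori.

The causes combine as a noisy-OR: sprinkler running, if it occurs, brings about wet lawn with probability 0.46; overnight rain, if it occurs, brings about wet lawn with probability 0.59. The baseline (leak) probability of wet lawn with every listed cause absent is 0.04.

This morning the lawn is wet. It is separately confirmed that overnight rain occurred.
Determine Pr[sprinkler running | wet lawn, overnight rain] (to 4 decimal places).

Pr[sprinkler running | wet lawn, overnight rain] ≈ 0.2749

Under noisy-OR, P(wet lawn | causes) = 1 − (1−0.04)·∏(1−qᵢ) over the active causes.
Weight on sprinkler running=true, given the evidence: 0.787456·0.226 = 0.177965
The normalizing constant is 0.6064·0.774 + 0.787456·0.226 = 0.647319
P(sprinkler running | wet lawn, overnight rain) = 0.177965/0.647319 ≈ 0.2749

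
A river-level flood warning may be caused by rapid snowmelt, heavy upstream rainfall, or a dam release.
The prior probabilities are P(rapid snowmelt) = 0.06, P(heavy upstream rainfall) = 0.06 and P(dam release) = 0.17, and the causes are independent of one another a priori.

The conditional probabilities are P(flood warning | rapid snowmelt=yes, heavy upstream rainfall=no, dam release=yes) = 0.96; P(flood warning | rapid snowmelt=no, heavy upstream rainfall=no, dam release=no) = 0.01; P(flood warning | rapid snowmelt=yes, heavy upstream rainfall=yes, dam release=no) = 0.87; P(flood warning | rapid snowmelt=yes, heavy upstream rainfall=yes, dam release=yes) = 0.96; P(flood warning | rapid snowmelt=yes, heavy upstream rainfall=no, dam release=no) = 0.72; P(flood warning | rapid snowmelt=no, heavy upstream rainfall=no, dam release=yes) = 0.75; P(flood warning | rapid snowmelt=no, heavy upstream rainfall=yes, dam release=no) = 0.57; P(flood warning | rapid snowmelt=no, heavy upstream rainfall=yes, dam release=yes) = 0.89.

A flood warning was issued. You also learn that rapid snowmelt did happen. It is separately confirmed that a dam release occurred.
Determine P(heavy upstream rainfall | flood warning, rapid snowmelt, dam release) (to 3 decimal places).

P(heavy upstream rainfall | flood warning, rapid snowmelt, dam release) ≈ 0.060

P(flood warning | rapid snowmelt, dam release) = 0.96×0.94 + 0.96×0.06 = 0.902400 + 0.057600 = 0.960000
Restricting to configurations with heavy upstream rainfall present: 0.96×0.06 = 0.057600.
So P(heavy upstream rainfall | flood warning, rapid snowmelt, dam release) = 0.057600/0.960000 ≈ 0.060.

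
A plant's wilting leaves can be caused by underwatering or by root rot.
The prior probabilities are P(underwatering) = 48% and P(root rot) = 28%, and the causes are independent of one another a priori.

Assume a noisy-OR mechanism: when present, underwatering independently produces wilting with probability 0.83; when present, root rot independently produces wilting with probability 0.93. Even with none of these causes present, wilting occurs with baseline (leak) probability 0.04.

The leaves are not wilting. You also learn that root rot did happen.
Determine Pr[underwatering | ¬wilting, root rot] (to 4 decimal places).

Under noisy-OR, P(wilting | causes) = 1 − (1−0.04)·∏(1−qᵢ) over the active causes.
P(¬wilting | root rot) = 0.0672·0.52 + 0.011424·0.48 = 0.034944 + 0.005484 = 0.040428
Restricting to configurations with underwatering present: 0.011424·0.48 = 0.005484.
Hence the posterior is 0.005484/0.040428 ≈ 0.1356.

Pr[underwatering | ¬wilting, root rot] ≈ 0.1356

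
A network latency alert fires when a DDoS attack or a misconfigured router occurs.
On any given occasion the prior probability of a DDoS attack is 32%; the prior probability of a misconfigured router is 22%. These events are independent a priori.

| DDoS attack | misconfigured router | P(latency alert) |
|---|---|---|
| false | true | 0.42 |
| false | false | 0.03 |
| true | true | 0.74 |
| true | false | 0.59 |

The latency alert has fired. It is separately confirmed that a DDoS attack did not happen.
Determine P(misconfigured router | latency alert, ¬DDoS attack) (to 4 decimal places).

P(misconfigured router | latency alert, ¬DDoS attack) ≈ 0.7979

Numerator (weight on configurations with misconfigured router): 0.42*0.22 = 0.092400
Denominator P(latency alert | ¬DDoS attack): 0.03*0.78 + 0.42*0.22 = 0.115800
Posterior = 0.092400 / 0.115800 ≈ 0.7979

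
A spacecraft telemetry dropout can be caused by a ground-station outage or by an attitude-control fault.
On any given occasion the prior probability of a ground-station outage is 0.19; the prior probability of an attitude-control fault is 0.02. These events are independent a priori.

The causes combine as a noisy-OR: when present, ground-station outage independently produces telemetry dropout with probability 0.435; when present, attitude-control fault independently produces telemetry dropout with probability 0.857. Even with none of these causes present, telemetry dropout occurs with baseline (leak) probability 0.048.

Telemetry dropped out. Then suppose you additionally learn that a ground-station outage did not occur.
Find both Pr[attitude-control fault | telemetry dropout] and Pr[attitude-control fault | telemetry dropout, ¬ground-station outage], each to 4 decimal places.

Pr[attitude-control fault | telemetry dropout] ≈ 0.1236; Pr[attitude-control fault | telemetry dropout, ¬ground-station outage] ≈ 0.2686

Under noisy-OR, P(telemetry dropout | causes) = 1 − (1−0.048)·∏(1−qᵢ) over the active causes.
Weight on attitude-control fault=true, given the evidence: 0.013995 + 0.003508 = 0.017503
Normalizer over all consistent configurations: 0.048×0.81×0.98 + 0.863864×0.81×0.02 + 0.46212×0.19×0.98 + 0.923083×0.19×0.02 = 0.141652
Posterior = 0.017503 / 0.141652 ≈ 0.1236

With the extra evidence:
P(telemetry dropout | ¬ground-station outage) = 0.048*0.98 + 0.863864*0.02 = 0.047040 + 0.017277 = 0.064317
The attitude-control fault-present share is 0.863864*0.02 = 0.017277.
P(attitude-control fault | telemetry dropout, ¬ground-station outage) = 0.017277 / 0.064317 ≈ 0.2686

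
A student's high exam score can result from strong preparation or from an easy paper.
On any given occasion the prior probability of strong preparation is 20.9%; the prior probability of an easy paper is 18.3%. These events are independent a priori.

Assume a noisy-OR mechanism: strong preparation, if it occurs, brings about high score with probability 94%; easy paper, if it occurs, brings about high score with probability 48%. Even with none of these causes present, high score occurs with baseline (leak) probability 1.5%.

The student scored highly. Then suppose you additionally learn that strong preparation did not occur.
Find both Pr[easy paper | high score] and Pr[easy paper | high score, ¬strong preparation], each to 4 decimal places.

Pr[easy paper | high score] ≈ 0.3873; Pr[easy paper | high score, ¬strong preparation] ≈ 0.8793

Under noisy-OR, P(high score | causes) = 1 − (1−0.015)·∏(1−qᵢ) over the active causes.
P(high score) = 0.015*0.791*0.817 + 0.4878*0.791*0.183 + 0.9409*0.209*0.817 + 0.969268*0.209*0.183 = 0.009694 + 0.070611 + 0.160661 + 0.037072 = 0.278038
Restricting to configurations with easy paper present: 0.070611 + 0.037072 = 0.107683.
So P(easy paper | high score) = 0.107683/0.278038 ≈ 0.3873.

With the extra evidence:
Numerator (weight on configurations with easy paper): 0.4878·0.183 = 0.089267
Normalizer over all consistent configurations: 0.015·0.817 + 0.4878·0.183 = 0.101522
P(easy paper | high score, ¬strong preparation) = 0.089267/0.101522 ≈ 0.8793
With strong preparation excluded, easy paper must carry more of the explanatory weight for the high score.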